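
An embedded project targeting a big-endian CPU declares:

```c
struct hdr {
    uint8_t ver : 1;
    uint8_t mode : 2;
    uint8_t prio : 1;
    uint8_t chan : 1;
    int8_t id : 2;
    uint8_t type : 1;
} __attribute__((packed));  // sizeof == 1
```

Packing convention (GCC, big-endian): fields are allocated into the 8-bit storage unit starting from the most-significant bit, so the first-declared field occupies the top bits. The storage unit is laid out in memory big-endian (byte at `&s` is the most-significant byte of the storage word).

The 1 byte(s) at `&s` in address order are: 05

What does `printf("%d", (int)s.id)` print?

[0]=0x05 (big-endian) → word 0x05
ver [7+:1] = (word>>7) & 0x1 = 0
mode [5+:2] = (word>>5) & 0x3 = 0
prio [4+:1] = (word>>4) & 0x1 = 0
chan [3+:1] = (word>>3) & 0x1 = 0
id [1+:2] = (word>>1) & 0x3 = 2  ←
type [0+:1] = (word>>0) & 0x1 = 1
id signed 2b, MSB=1: 2 - 4 = -2

-2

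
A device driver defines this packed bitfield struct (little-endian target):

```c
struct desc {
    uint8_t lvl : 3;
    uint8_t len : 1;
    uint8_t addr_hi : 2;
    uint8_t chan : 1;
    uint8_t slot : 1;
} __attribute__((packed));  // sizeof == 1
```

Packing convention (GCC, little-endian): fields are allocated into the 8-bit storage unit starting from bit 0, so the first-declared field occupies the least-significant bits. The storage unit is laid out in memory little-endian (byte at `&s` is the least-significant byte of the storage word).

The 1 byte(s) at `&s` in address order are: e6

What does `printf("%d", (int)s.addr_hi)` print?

[0]=0xe6 (little-endian) → word 0xe6
lvl:3 @ bit 0 → (0xe6>>0)&0x7 = 0x6
len:1 @ bit 3 → (0xe6>>3)&0x1 = 0x0
addr_hi:2 @ bit 4 → (0xe6>>4)&0x3 = 0x2  ←
chan:1 @ bit 6 → (0xe6>>6)&0x1 = 0x1
slot:1 @ bit 7 → (0xe6>>7)&0x1 = 0x1

2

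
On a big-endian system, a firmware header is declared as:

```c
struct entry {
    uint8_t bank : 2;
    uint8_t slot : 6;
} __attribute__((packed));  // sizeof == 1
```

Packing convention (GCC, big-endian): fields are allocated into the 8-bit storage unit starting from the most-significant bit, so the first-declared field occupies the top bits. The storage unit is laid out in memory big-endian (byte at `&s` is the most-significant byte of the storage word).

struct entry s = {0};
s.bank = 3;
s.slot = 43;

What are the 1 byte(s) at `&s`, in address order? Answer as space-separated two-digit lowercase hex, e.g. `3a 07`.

[6+:2] bank=3 & 0x3 = 0x3; word=0xc0
[0+:6] slot=43 & 0x3f = 0x2b; word=0xeb
word = 0xeb → big-endian bytes:
  [0]=0xeb

eb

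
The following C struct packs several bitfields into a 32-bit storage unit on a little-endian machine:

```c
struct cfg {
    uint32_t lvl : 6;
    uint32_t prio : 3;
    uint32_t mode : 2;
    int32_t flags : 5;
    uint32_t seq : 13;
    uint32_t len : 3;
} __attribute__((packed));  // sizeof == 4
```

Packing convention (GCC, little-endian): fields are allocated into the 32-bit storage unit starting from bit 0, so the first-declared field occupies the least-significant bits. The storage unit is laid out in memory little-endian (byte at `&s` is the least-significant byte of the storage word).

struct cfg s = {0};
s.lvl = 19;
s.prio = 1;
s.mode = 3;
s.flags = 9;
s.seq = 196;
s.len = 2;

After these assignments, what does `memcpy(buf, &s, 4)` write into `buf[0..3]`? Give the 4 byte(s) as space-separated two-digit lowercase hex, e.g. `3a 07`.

[0+:6] lvl=19 & 0x3f = 0x13; word=0x00000013
[6+:3] prio=1 & 0x7 = 0x1; word=0x00000053
[9+:2] mode=3 & 0x3 = 0x3; word=0x00000653
[11+:5] flags=9 & 0x1f = 0x9; word=0x00004e53
[16+:13] seq=196 & 0x1fff = 0xc4; word=0x00c44e53
[29+:3] len=2 & 0x7 = 0x2; word=0x40c44e53
word = 0x40c44e53 → little-endian bytes:
  [0]=0x53  [1]=0x4e  [2]=0xc4  [3]=0x40

53 4e c4 40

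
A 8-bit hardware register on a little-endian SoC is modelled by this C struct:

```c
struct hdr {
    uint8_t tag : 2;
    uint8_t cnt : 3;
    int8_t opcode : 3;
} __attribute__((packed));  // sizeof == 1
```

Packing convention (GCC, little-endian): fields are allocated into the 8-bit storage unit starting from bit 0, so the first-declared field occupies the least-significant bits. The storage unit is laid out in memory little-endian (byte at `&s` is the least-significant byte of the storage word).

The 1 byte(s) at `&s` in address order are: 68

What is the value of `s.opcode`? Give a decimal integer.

[0]=0x68 (little-endian) → word 0x68
tag [0+:2] = (word>>0) & 0x3 = 0
cnt [2+:3] = (word>>2) & 0x7 = 2
opcode [5+:3] = (word>>5) & 0x7 = 3  ←
opcode signed 3b, MSB=0: value = 3

3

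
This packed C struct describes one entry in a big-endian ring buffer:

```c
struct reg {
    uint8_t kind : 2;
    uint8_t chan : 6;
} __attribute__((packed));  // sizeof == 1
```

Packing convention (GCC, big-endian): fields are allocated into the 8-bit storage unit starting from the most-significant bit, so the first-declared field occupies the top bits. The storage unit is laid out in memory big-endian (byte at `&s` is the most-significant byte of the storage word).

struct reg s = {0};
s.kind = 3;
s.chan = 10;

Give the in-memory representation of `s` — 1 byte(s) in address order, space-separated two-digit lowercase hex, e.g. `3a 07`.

ca

kind (2b) val=3 bits=0x3 at bit 6: 0xc0
chan (6b) val=10 bits=0xa at bit 0: 0xca
word = 0xca → big-endian bytes:
  [0]=0xca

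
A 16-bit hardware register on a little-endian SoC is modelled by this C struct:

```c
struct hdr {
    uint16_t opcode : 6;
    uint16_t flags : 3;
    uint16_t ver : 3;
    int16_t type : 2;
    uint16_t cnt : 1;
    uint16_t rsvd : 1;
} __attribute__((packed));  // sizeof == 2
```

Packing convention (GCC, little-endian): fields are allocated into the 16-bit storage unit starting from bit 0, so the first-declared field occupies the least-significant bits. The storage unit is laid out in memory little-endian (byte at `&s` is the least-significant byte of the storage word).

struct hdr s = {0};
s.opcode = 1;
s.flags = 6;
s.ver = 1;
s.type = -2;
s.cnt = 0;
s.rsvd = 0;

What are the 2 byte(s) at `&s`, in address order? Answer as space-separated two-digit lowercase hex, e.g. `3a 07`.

81 23

opcode:6 = 1 → 0x1 << 0 → word 0x0001
flags:3 = 6 → 0x6 << 6 → word 0x0181
ver:3 = 1 → 0x1 << 9 → word 0x0381
type:2 = -2 → 0x2 << 12 → word 0x2381
cnt:1 = 0 → 0x0 << 14 → word 0x2381
rsvd:1 = 0 → 0x0 << 15 → word 0x2381
word = 0x2381 → little-endian bytes:
  [0]=0x81  [1]=0x23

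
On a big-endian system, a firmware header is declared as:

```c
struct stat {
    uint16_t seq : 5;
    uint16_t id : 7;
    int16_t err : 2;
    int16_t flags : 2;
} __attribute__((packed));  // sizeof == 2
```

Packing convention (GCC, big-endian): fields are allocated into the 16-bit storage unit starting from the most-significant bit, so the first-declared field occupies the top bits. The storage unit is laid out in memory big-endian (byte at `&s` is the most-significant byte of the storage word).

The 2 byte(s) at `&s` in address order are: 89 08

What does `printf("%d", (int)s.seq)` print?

17

[0]=0x89 [1]=0x08 (big-endian) → word 0x8908
seq [11+:5] = (word>>11) & 0x1f = 17  ←
id [4+:7] = (word>>4) & 0x7f = 16
err [2+:2] = (word>>2) & 0x3 = 2
flags [0+:2] = (word>>0) & 0x3 = 0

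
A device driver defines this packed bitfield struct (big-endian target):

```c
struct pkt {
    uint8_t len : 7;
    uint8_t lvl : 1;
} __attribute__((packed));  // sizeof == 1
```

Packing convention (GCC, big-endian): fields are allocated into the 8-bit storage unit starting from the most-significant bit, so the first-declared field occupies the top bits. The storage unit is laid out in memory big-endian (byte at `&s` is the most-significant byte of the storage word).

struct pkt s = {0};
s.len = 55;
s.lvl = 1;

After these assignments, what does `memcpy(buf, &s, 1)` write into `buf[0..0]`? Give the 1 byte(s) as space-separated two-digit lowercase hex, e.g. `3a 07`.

6f

len (7b) val=55 bits=0x37 at bit 1: 0x6e
lvl (1b) val=1 bits=0x1 at bit 0: 0x6f
word = 0x6f → big-endian bytes:
  [0]=0x6f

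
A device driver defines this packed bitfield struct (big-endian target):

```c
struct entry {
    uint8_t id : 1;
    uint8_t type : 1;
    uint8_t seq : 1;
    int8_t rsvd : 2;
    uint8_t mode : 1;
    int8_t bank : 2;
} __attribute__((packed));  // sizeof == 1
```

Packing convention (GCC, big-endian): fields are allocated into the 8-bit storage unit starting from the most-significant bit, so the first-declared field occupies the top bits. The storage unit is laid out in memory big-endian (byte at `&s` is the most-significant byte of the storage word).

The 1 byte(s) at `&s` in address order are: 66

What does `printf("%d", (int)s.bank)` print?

[0]=0x66 (big-endian) → word 0x66
id:1 @ bit 7 → (0x66>>7)&0x1 = 0x0
type:1 @ bit 6 → (0x66>>6)&0x1 = 0x1
seq:1 @ bit 5 → (0x66>>5)&0x1 = 0x1
rsvd:2 @ bit 3 → (0x66>>3)&0x3 = 0x0
mode:1 @ bit 2 → (0x66>>2)&0x1 = 0x1
bank:2 @ bit 0 → (0x66>>0)&0x3 = 0x2  ←
bank signed 2b, MSB=1: 2 - 4 = -2

-2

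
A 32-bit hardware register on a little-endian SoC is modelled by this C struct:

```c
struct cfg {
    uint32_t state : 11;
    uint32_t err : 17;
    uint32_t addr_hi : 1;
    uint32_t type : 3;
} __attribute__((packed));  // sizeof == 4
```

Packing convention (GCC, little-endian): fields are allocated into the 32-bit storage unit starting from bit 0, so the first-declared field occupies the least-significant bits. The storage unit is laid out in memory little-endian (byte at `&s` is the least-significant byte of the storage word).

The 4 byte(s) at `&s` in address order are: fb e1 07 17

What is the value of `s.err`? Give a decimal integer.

[0]=0xfb [1]=0xe1 [2]=0x07 [3]=0x17 (little-endian) → word 0x1707e1fb
state:11 @ bit 0 → (0x1707e1fb>>0)&0x7ff = 0x1fb
err:17 @ bit 11 → (0x1707e1fb>>11)&0x1ffff = 0xe0fc  ←
addr_hi:1 @ bit 28 → (0x1707e1fb>>28)&0x1 = 0x1
type:3 @ bit 29 → (0x1707e1fb>>29)&0x7 = 0x0

57596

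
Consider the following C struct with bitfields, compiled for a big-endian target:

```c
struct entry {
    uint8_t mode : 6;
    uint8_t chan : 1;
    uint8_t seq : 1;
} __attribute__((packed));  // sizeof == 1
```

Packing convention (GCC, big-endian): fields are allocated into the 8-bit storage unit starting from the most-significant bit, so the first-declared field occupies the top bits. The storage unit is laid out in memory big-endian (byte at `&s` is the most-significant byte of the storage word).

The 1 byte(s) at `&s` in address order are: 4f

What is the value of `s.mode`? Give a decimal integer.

[0]=0x4f (big-endian) → word 0x4f
mode:6 @ bit 2 → (0x4f>>2)&0x3f = 0x13  ←
chan:1 @ bit 1 → (0x4f>>1)&0x1 = 0x1
seq:1 @ bit 0 → (0x4f>>0)&0x1 = 0x1

19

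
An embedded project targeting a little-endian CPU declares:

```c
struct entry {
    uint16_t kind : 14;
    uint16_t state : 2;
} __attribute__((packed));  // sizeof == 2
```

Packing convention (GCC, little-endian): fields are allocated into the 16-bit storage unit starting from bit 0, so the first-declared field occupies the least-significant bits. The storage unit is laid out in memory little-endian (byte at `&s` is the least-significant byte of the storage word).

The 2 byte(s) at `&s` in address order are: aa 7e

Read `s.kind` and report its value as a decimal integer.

16042

[0]=0xaa [1]=0x7e (little-endian) → word 0x7eaa
kind:14 @ bit 0 → (0x7eaa>>0)&0x3fff = 0x3eaa  ←
state:2 @ bit 14 → (0x7eaa>>14)&0x3 = 0x1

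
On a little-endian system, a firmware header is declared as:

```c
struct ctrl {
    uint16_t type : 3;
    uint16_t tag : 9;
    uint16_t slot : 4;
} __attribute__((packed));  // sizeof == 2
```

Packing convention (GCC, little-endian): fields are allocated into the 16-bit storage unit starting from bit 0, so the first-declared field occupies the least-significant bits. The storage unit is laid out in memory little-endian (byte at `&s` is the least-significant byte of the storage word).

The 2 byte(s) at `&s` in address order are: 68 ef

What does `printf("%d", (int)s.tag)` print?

493

[0]=0x68 [1]=0xef (little-endian) → word 0xef68
type [0+:3] = (word>>0) & 0x7 = 0
tag [3+:9] = (word>>3) & 0x1ff = 493  ←
slot [12+:4] = (word>>12) & 0xf = 14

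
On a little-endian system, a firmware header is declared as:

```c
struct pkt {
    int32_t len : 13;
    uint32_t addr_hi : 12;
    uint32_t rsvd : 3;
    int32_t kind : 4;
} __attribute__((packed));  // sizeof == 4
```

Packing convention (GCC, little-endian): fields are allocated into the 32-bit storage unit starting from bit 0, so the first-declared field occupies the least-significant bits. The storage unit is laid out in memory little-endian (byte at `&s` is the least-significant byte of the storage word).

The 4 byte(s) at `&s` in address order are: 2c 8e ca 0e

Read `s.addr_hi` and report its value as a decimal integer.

[0]=0x2c [1]=0x8e [2]=0xca [3]=0x0e (little-endian) → word 0x0eca8e2c
len:13 @ bit 0 → (0x0eca8e2c>>0)&0x1fff = 0xe2c
addr_hi:12 @ bit 13 → (0x0eca8e2c>>13)&0xfff = 0x654  ←
rsvd:3 @ bit 25 → (0x0eca8e2c>>25)&0x7 = 0x7
kind:4 @ bit 28 → (0x0eca8e2c>>28)&0xf = 0x0

1620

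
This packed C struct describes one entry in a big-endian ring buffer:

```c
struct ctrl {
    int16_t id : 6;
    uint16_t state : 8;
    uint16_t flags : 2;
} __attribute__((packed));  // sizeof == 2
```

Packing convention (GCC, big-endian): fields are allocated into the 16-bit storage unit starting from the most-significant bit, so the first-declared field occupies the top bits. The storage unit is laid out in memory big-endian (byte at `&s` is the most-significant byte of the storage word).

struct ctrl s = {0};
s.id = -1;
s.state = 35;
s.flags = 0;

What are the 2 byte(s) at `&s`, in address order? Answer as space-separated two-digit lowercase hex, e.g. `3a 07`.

fc 8c

[10+:6] id=-1 & 0x3f = 0x3f; word=0xfc00
[2+:8] state=35 & 0xff = 0x23; word=0xfc8c
[0+:2] flags=0 & 0x3 = 0x0; word=0xfc8c
word = 0xfc8c → big-endian bytes:
  [0]=0xfc  [1]=0x8c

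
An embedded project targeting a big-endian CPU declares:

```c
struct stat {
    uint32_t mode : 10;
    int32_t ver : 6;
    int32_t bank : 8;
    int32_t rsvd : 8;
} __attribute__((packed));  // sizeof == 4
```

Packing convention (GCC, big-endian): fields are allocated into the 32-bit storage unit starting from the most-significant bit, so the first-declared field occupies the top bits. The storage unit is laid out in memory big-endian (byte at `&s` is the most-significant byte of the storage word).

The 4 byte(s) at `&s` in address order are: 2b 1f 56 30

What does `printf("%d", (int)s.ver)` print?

[0]=0x2b [1]=0x1f [2]=0x56 [3]=0x30 (big-endian) → word 0x2b1f5630
mode:10 @ bit 22 → (0x2b1f5630>>22)&0x3ff = 0xac
ver:6 @ bit 16 → (0x2b1f5630>>16)&0x3f = 0x1f  ←
bank:8 @ bit 8 → (0x2b1f5630>>8)&0xff = 0x56
rsvd:8 @ bit 0 → (0x2b1f5630>>0)&0xff = 0x30
ver signed 6b, MSB=0: value = 31

31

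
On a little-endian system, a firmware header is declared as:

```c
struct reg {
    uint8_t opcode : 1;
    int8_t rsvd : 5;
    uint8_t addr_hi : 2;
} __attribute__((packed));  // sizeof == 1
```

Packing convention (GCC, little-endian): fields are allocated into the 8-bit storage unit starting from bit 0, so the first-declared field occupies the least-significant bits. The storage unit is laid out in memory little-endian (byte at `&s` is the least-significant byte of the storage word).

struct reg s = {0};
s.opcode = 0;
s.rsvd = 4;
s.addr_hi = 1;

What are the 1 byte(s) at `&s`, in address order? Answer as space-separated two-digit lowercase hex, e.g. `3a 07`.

[0+:1] opcode=0 & 0x1 = 0x0; word=0x00
[1+:5] rsvd=4 & 0x1f = 0x4; word=0x08
[6+:2] addr_hi=1 & 0x3 = 0x1; word=0x48
word = 0x48 → little-endian bytes:
  [0]=0x48

48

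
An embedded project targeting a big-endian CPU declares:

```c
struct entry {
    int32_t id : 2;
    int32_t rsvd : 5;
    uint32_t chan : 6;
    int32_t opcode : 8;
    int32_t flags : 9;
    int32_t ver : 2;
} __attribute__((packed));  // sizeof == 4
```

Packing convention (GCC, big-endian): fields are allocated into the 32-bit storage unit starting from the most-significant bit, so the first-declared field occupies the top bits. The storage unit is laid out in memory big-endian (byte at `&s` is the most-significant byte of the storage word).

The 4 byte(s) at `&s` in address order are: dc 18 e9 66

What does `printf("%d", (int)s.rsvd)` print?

14

[0]=0xdc [1]=0x18 [2]=0xe9 [3]=0x66 (big-endian) → word 0xdc18e966
id [30+:2] = (word>>30) & 0x3 = 3
rsvd [25+:5] = (word>>25) & 0x1f = 14  ←
chan [19+:6] = (word>>19) & 0x3f = 3
opcode [11+:8] = (word>>11) & 0xff = 29
flags [2+:9] = (word>>2) & 0x1ff = 89
ver [0+:2] = (word>>0) & 0x3 = 2
rsvd signed 5b, MSB=0: value = 14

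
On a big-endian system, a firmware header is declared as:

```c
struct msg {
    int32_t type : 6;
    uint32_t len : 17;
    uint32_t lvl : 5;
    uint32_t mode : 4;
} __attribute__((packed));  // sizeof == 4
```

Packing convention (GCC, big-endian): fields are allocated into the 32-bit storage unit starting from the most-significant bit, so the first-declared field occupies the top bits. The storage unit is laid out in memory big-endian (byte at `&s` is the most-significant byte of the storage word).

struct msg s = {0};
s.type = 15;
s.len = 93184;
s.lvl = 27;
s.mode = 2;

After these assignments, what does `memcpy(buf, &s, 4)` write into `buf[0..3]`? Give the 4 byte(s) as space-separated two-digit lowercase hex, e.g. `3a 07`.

3e d8 01 b2

type:6 = 15 → 0xf << 26 → word 0x3c000000
len:17 = 93184 → 0x16c00 << 9 → word 0x3ed80000
lvl:5 = 27 → 0x1b << 4 → word 0x3ed801b0
mode:4 = 2 → 0x2 << 0 → word 0x3ed801b2
word = 0x3ed801b2 → big-endian bytes:
  [0]=0x3e  [1]=0xd8  [2]=0x01  [3]=0xb2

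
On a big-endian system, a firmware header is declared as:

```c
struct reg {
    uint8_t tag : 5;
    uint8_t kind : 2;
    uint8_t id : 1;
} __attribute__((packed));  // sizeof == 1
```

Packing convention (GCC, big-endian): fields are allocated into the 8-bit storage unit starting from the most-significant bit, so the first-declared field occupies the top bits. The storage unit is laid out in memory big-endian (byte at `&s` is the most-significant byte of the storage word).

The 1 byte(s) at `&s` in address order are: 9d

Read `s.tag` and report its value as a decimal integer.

19

[0]=0x9d (big-endian) → word 0x9d
tag [3+:5] = (word>>3) & 0x1f = 19  ←
kind [1+:2] = (word>>1) & 0x3 = 2
id [0+:1] = (word>>0) & 0x1 = 1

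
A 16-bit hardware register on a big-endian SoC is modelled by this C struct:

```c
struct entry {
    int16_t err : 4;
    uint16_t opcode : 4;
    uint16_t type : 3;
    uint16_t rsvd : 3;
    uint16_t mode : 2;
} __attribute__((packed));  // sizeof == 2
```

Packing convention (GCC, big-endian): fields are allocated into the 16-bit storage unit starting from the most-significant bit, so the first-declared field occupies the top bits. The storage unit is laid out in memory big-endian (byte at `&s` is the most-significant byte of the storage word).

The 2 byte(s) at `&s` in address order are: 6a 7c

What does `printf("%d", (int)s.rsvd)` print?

7

[0]=0x6a [1]=0x7c (big-endian) → word 0x6a7c
err [12+:4] = (word>>12) & 0xf = 6
opcode [8+:4] = (word>>8) & 0xf = 10
type [5+:3] = (word>>5) & 0x7 = 3
rsvd [2+:3] = (word>>2) & 0x7 = 7  ←
mode [0+:2] = (word>>0) & 0x3 = 0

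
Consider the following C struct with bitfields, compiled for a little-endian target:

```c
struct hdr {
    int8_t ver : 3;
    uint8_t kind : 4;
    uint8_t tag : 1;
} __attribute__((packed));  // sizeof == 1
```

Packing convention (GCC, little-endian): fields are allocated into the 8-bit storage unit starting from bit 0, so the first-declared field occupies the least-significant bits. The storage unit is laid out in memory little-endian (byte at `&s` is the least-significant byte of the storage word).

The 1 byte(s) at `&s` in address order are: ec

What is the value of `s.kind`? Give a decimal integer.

[0]=0xec (little-endian) → word 0xec
ver:3 @ bit 0 → (0xec>>0)&0x7 = 0x4
kind:4 @ bit 3 → (0xec>>3)&0xf = 0xd  ←
tag:1 @ bit 7 → (0xec>>7)&0x1 = 0x1

13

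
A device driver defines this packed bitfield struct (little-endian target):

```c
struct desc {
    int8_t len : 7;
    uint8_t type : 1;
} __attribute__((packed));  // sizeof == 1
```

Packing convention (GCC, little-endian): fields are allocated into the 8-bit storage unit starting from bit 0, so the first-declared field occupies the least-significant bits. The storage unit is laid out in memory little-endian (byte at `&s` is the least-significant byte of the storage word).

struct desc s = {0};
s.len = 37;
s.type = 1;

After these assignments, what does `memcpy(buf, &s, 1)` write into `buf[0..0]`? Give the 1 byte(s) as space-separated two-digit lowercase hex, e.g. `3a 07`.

len:7 = 37 → 0x25 << 0 → word 0x25
type:1 = 1 → 0x1 << 7 → word 0xa5
word = 0xa5 → little-endian bytes:
  [0]=0xa5

a5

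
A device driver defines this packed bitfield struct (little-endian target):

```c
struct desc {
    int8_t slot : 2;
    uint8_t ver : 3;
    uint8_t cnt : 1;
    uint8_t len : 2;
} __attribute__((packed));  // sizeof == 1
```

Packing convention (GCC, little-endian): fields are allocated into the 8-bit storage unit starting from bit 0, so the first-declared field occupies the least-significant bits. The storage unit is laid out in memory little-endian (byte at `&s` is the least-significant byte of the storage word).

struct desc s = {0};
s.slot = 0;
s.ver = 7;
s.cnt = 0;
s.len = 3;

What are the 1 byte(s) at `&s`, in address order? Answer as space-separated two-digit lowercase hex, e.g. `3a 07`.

slot:2 = 0 → 0x0 << 0 → word 0x00
ver:3 = 7 → 0x7 << 2 → word 0x1c
cnt:1 = 0 → 0x0 << 5 → word 0x1c
len:2 = 3 → 0x3 << 6 → word 0xdc
word = 0xdc → little-endian bytes:
  [0]=0xdc

dc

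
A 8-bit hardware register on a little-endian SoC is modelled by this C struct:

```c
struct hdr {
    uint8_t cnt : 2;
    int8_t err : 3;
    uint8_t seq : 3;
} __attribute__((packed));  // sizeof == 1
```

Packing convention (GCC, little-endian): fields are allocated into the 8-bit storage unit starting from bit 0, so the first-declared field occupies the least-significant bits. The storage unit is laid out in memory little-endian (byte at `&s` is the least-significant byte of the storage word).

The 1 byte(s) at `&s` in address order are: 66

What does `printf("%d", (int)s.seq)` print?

3

[0]=0x66 (little-endian) → word 0x66
cnt [0+:2] = (word>>0) & 0x3 = 2
err [2+:3] = (word>>2) & 0x7 = 1
seq [5+:3] = (word>>5) & 0x7 = 3  ←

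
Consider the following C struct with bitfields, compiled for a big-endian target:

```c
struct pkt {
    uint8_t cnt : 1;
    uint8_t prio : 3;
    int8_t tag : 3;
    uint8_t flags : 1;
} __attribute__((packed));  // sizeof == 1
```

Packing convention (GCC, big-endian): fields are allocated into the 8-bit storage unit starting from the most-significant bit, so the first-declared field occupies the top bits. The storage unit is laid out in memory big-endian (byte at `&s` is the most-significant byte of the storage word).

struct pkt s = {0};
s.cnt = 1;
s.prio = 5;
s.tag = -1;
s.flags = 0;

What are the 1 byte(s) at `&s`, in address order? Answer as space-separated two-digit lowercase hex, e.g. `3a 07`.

[7+:1] cnt=1 & 0x1 = 0x1; word=0x80
[4+:3] prio=5 & 0x7 = 0x5; word=0xd0
[1+:3] tag=-1 & 0x7 = 0x7; word=0xde
[0+:1] flags=0 & 0x1 = 0x0; word=0xde
word = 0xde → big-endian bytes:
  [0]=0xde

de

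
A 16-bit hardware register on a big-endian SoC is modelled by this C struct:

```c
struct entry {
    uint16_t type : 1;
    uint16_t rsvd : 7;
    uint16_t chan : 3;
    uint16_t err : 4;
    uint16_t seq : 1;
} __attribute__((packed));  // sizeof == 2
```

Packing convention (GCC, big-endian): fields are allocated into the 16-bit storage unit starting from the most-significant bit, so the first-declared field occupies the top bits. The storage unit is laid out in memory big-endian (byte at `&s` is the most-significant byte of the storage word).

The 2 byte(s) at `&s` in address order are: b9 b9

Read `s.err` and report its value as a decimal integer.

[0]=0xb9 [1]=0xb9 (big-endian) → word 0xb9b9
type:1 @ bit 15 → (0xb9b9>>15)&0x1 = 0x1
rsvd:7 @ bit 8 → (0xb9b9>>8)&0x7f = 0x39
chan:3 @ bit 5 → (0xb9b9>>5)&0x7 = 0x5
err:4 @ bit 1 → (0xb9b9>>1)&0xf = 0xc  ←
seq:1 @ bit 0 → (0xb9b9>>0)&0x1 = 0x1

12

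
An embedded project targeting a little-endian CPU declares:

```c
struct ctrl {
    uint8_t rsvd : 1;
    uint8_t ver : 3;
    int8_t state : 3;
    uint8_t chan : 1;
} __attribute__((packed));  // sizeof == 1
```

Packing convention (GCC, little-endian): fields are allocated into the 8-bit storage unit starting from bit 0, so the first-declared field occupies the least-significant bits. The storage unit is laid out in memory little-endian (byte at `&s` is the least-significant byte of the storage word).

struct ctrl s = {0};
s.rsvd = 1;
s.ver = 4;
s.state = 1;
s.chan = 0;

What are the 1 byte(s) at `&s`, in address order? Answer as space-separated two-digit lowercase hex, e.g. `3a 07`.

19

rsvd (1b) val=1 bits=0x1 at bit 0: 0x01
ver (3b) val=4 bits=0x4 at bit 1: 0x09
state (3b) val=1 bits=0x1 at bit 4: 0x19
chan (1b) val=0 bits=0x0 at bit 7: 0x19
word = 0x19 → little-endian bytes:
  [0]=0x19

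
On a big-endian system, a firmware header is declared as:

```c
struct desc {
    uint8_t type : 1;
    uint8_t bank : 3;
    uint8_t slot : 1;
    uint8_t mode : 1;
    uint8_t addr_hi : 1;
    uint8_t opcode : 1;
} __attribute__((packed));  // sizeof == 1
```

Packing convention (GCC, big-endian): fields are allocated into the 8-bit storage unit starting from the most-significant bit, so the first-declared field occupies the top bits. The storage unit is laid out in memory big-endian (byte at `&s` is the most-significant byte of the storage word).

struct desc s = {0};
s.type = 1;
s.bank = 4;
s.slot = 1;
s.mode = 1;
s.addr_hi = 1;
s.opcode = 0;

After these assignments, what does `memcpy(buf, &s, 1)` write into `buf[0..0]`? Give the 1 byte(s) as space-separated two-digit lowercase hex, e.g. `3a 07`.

ce

type:1 = 1 → 0x1 << 7 → word 0x80
bank:3 = 4 → 0x4 << 4 → word 0xc0
slot:1 = 1 → 0x1 << 3 → word 0xc8
mode:1 = 1 → 0x1 << 2 → word 0xcc
addr_hi:1 = 1 → 0x1 << 1 → word 0xce
opcode:1 = 0 → 0x0 << 0 → word 0xce
word = 0xce → big-endian bytes:
  [0]=0xce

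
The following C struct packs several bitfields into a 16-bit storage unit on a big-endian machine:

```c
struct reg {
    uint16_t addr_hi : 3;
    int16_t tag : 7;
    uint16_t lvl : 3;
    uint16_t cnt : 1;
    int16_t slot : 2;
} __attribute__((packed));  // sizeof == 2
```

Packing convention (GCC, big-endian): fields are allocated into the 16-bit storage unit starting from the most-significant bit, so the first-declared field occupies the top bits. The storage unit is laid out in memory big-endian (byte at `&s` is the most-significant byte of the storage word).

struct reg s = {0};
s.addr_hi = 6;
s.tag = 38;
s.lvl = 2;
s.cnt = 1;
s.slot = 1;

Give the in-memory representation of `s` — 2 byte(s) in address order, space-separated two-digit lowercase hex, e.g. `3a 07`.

c9 95

addr_hi:3 = 6 → 0x6 << 13 → word 0xc000
tag:7 = 38 → 0x26 << 6 → word 0xc980
lvl:3 = 2 → 0x2 << 3 → word 0xc990
cnt:1 = 1 → 0x1 << 2 → word 0xc994
slot:2 = 1 → 0x1 << 0 → word 0xc995
word = 0xc995 → big-endian bytes:
  [0]=0xc9  [1]=0x95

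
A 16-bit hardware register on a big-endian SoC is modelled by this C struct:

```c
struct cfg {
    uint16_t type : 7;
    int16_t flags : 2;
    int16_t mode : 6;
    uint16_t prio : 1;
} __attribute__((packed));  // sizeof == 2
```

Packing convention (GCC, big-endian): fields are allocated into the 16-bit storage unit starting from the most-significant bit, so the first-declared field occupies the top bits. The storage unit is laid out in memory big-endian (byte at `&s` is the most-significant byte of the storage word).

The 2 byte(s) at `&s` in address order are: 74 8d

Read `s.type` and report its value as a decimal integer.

58

[0]=0x74 [1]=0x8d (big-endian) → word 0x748d
type:7 @ bit 9 → (0x748d>>9)&0x7f = 0x3a  ←
flags:2 @ bit 7 → (0x748d>>7)&0x3 = 0x1
mode:6 @ bit 1 → (0x748d>>1)&0x3f = 0x6
prio:1 @ bit 0 → (0x748d>>0)&0x1 = 0x1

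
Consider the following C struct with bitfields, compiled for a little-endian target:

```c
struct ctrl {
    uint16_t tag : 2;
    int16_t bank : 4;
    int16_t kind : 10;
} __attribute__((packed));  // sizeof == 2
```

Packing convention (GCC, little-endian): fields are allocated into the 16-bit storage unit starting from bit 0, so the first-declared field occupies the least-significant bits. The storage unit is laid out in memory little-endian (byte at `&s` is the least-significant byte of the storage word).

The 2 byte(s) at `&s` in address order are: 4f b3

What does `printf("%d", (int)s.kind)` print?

-307

[0]=0x4f [1]=0xb3 (little-endian) → word 0xb34f
tag:2 @ bit 0 → (0xb34f>>0)&0x3 = 0x3
bank:4 @ bit 2 → (0xb34f>>2)&0xf = 0x3
kind:10 @ bit 6 → (0xb34f>>6)&0x3ff = 0x2cd  ←
kind signed 10b, MSB=1: 717 - 1024 = -307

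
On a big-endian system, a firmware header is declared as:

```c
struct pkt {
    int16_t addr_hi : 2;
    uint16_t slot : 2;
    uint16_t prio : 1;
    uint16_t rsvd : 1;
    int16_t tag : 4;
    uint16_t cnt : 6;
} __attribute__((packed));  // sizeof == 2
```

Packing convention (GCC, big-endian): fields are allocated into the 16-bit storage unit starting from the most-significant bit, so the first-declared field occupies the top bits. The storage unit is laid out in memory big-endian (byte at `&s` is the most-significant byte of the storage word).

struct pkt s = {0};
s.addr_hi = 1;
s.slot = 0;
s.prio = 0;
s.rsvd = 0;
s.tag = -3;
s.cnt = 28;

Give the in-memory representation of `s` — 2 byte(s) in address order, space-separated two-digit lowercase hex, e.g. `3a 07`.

addr_hi:2 = 1 → 0x1 << 14 → word 0x4000
slot:2 = 0 → 0x0 << 12 → word 0x4000
prio:1 = 0 → 0x0 << 11 → word 0x4000
rsvd:1 = 0 → 0x0 << 10 → word 0x4000
tag:4 = -3 → 0xd << 6 → word 0x4340
cnt:6 = 28 → 0x1c << 0 → word 0x435c
word = 0x435c → big-endian bytes:
  [0]=0x43  [1]=0x5c

43 5c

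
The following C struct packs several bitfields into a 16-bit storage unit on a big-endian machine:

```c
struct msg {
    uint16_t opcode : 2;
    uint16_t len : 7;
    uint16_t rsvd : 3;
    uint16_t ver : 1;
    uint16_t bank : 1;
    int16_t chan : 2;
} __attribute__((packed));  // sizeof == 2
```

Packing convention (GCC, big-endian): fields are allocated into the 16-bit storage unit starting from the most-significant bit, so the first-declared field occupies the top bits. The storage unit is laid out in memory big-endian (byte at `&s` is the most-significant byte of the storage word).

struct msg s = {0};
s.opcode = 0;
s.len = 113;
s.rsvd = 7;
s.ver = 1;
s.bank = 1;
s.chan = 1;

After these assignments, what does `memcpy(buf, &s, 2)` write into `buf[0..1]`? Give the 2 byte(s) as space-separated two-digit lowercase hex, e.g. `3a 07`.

38 fd

opcode:2 = 0 → 0x0 << 14 → word 0x0000
len:7 = 113 → 0x71 << 7 → word 0x3880
rsvd:3 = 7 → 0x7 << 4 → word 0x38f0
ver:1 = 1 → 0x1 << 3 → word 0x38f8
bank:1 = 1 → 0x1 << 2 → word 0x38fc
chan:2 = 1 → 0x1 << 0 → word 0x38fd
word = 0x38fd → big-endian bytes:
  [0]=0x38  [1]=0xfd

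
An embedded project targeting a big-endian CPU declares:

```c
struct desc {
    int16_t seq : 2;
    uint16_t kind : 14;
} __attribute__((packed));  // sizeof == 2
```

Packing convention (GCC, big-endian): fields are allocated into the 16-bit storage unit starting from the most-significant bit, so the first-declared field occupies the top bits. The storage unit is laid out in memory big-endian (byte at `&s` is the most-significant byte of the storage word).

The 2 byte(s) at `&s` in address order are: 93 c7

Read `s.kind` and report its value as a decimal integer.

5063

[0]=0x93 [1]=0xc7 (big-endian) → word 0x93c7
seq:2 @ bit 14 → (0x93c7>>14)&0x3 = 0x2
kind:14 @ bit 0 → (0x93c7>>0)&0x3fff = 0x13c7  ←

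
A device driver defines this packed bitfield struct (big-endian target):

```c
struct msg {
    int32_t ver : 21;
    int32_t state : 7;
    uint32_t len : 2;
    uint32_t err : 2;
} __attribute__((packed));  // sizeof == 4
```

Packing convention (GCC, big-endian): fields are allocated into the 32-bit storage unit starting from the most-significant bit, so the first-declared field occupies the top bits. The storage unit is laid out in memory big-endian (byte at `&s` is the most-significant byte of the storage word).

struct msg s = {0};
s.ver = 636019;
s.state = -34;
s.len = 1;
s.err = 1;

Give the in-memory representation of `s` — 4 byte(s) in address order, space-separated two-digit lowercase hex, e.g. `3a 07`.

ver:21 = 636019 → 0x9b473 << 11 → word 0x4da39800
state:7 = -34 → 0x5e << 4 → word 0x4da39de0
len:2 = 1 → 0x1 << 2 → word 0x4da39de4
err:2 = 1 → 0x1 << 0 → word 0x4da39de5
word = 0x4da39de5 → big-endian bytes:
  [0]=0x4d  [1]=0xa3  [2]=0x9d  [3]=0xe5

4d a3 9d e5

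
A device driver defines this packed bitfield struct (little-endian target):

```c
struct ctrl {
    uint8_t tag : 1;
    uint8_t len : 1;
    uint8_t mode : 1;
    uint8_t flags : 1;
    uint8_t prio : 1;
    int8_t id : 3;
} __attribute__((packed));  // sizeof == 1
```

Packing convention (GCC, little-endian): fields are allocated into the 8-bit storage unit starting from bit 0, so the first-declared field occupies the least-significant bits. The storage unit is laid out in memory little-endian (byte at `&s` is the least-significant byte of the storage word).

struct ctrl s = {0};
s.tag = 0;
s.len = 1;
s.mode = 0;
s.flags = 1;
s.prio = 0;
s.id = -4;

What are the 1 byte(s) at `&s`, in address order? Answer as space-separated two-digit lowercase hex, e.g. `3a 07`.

tag:1 = 0 → 0x0 << 0 → word 0x00
len:1 = 1 → 0x1 << 1 → word 0x02
mode:1 = 0 → 0x0 << 2 → word 0x02
flags:1 = 1 → 0x1 << 3 → word 0x0a
prio:1 = 0 → 0x0 << 4 → word 0x0a
id:3 = -4 → 0x4 << 5 → word 0x8a
word = 0x8a → little-endian bytes:
  [0]=0x8a

8a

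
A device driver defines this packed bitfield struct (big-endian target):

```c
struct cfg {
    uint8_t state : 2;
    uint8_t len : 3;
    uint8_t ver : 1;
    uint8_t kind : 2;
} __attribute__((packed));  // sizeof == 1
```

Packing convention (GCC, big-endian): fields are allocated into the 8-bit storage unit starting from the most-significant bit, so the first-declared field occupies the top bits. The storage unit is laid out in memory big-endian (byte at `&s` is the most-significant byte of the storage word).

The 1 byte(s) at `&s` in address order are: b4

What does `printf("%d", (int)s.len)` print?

[0]=0xb4 (big-endian) → word 0xb4
state [6+:2] = (word>>6) & 0x3 = 2
len [3+:3] = (word>>3) & 0x7 = 6  ←
ver [2+:1] = (word>>2) & 0x1 = 1
kind [0+:2] = (word>>0) & 0x3 = 0

6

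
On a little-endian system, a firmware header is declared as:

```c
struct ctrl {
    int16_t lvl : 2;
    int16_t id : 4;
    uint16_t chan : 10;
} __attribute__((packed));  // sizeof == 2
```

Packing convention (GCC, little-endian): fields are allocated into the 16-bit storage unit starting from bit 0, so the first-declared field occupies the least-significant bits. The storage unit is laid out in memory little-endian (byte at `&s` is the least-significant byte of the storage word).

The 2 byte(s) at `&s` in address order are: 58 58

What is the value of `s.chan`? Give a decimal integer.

[0]=0x58 [1]=0x58 (little-endian) → word 0x5858
lvl [0+:2] = (word>>0) & 0x3 = 0
id [2+:4] = (word>>2) & 0xf = 6
chan [6+:10] = (word>>6) & 0x3ff = 353  ←

353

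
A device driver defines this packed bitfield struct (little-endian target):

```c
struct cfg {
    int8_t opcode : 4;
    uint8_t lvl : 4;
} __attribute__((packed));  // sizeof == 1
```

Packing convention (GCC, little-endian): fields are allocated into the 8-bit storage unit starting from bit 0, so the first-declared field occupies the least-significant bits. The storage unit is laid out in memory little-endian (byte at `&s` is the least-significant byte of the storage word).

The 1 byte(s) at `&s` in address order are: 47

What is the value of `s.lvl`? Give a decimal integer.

[0]=0x47 (little-endian) → word 0x47
opcode [0+:4] = (word>>0) & 0xf = 7
lvl [4+:4] = (word>>4) & 0xf = 4  ←

4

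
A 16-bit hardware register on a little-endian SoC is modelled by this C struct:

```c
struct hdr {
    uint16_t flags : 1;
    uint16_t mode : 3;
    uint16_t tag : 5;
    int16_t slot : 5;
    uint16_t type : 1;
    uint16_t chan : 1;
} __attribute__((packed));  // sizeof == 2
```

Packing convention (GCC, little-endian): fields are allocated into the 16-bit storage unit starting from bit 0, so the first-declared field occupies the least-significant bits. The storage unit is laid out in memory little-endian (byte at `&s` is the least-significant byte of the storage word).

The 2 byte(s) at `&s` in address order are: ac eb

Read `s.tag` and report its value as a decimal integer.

[0]=0xac [1]=0xeb (little-endian) → word 0xebac
flags:1 @ bit 0 → (0xebac>>0)&0x1 = 0x0
mode:3 @ bit 1 → (0xebac>>1)&0x7 = 0x6
tag:5 @ bit 4 → (0xebac>>4)&0x1f = 0x1a  ←
slot:5 @ bit 9 → (0xebac>>9)&0x1f = 0x15
type:1 @ bit 14 → (0xebac>>14)&0x1 = 0x1
chan:1 @ bit 15 → (0xebac>>15)&0x1 = 0x1

26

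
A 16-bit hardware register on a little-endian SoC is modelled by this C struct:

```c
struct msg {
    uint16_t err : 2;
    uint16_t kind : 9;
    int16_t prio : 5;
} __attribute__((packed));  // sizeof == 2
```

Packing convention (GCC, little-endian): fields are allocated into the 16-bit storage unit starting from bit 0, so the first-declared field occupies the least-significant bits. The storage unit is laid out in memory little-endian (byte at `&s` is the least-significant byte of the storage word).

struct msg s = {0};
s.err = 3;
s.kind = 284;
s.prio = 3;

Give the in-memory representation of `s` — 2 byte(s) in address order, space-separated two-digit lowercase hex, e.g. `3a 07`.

[0+:2] err=3 & 0x3 = 0x3; word=0x0003
[2+:9] kind=284 & 0x1ff = 0x11c; word=0x0473
[11+:5] prio=3 & 0x1f = 0x3; word=0x1c73
word = 0x1c73 → little-endian bytes:
  [0]=0x73  [1]=0x1c

73 1c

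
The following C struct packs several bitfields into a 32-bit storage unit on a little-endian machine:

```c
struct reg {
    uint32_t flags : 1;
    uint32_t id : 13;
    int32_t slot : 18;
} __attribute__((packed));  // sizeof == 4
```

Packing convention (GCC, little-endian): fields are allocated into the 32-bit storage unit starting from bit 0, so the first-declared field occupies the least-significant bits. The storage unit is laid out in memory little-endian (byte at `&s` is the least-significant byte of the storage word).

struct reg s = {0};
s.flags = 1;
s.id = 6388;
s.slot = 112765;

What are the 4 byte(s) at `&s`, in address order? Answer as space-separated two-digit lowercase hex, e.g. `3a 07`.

e9 71 1f 6e

[0+:1] flags=1 & 0x1 = 0x1; word=0x00000001
[1+:13] id=6388 & 0x1fff = 0x18f4; word=0x000031e9
[14+:18] slot=112765 & 0x3ffff = 0x1b87d; word=0x6e1f71e9
word = 0x6e1f71e9 → little-endian bytes:
  [0]=0xe9  [1]=0x71  [2]=0x1f  [3]=0x6e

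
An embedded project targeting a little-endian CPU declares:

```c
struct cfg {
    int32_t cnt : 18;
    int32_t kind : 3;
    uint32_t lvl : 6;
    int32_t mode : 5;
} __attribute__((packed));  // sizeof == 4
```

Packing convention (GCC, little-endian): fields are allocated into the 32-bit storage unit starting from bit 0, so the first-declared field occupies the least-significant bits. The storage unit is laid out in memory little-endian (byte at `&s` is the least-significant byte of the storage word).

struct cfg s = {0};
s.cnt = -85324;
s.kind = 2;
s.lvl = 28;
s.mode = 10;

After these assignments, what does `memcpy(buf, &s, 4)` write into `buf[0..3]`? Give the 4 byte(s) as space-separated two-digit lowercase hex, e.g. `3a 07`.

cnt:18 = -85324 → 0x2b2b4 << 0 → word 0x0002b2b4
kind:3 = 2 → 0x2 << 18 → word 0x000ab2b4
lvl:6 = 28 → 0x1c << 21 → word 0x038ab2b4
mode:5 = 10 → 0xa << 27 → word 0x538ab2b4
word = 0x538ab2b4 → little-endian bytes:
  [0]=0xb4  [1]=0xb2  [2]=0x8a  [3]=0x53

b4 b2 8a 53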